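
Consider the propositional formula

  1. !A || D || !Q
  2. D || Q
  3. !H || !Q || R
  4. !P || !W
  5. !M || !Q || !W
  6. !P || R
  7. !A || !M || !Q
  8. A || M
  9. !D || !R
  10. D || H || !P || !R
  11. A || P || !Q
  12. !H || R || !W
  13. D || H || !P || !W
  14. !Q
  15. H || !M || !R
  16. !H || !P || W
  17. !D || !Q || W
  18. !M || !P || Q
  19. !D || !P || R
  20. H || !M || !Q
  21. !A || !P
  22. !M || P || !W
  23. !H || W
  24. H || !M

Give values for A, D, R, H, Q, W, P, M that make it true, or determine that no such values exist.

A = True, D = True, R = False, H = False, Q = False, W = True, P = False, M = False

Unit clause (!Q) forces Q = False.
In (D || Q) only D is left, so D = True.
In (!D || !R) only !R is left, so R = False.
In (!D || !P || R) only !P is left, so P = False.
Set A = True.
Try H = True:
  (!H || R || !W) forces W = False.
  clause (!H || W) is falsified — backtrack.
So H = False.
  then (H || !M) forces M = False.
Set W = True.
All clauses satisfied.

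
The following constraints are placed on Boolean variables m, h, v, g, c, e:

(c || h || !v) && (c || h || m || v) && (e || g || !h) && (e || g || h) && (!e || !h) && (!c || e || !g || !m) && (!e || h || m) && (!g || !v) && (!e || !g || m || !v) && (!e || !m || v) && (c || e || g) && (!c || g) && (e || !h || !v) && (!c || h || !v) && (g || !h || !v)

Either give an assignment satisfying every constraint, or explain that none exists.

m = False; h = True; v = False; g = True; c = False; e = False

Set m = False.
Set h = True.
  then (!e || !h) forces e = False.
  then (e || !h || !v) forces v = False.
  then (e || g || !h) forces g = True.
Set c = False.
All clauses satisfied.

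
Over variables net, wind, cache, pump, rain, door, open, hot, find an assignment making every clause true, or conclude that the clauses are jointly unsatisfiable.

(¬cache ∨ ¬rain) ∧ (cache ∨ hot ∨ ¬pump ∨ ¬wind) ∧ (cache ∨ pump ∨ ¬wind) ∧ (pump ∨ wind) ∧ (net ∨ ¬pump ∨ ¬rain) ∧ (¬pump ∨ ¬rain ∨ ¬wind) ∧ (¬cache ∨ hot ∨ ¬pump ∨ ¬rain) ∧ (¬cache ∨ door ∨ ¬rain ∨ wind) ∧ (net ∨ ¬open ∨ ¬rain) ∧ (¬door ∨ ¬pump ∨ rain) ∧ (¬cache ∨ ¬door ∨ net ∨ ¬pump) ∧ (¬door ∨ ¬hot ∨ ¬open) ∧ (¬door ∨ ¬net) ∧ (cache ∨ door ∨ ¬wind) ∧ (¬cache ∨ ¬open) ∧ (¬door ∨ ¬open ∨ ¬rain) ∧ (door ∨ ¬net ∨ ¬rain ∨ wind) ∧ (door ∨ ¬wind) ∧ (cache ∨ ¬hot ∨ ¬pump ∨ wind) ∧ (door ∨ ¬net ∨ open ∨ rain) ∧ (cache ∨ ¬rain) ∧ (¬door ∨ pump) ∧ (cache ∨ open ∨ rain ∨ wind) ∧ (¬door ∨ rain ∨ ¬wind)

Set net = False.
Set wind = False.
  then (pump ∨ wind) forces pump = True.
  then (net ∨ ¬pump ∨ ¬rain) forces rain = False.
  then (¬door ∨ ¬pump ∨ rain) forces door = False.
Set cache = True.
  then (¬cache ∨ ¬open) forces open = False.
Set hot = False.
All clauses satisfied.

net: False, wind: False, cache: True, pump: True, rain: False, door: False, open: False, hot: False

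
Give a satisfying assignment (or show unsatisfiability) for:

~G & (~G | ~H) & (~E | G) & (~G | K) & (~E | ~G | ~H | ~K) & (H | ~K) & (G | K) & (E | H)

Unit clause (~G) forces G = False.
In (~E | G) only ~E is left, so E = False.
In (G | K) only K is left, so K = True.
In (E | H) only H is left, so H = True.
Check each clause:
  (~G): ~G holds.
  (~G | ~H): ~G holds.
  (~E | G): ~E holds.
  (~G | K): ~G holds.
  (~E | ~G | ~H | ~K): ~E holds.
  (H | ~K): H holds.
  (G | K): K holds.
  (E | H): H holds.
All clauses satisfied.

K=T, E=F, G=F, H=T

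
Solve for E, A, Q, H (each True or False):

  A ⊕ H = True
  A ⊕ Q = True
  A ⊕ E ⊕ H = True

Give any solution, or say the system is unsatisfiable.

E=F, A=F, Q=T, H=T

A ⊕ H = F ⊕ T = True ✓
A ⊕ Q = F ⊕ T = True ✓
A ⊕ E ⊕ H = F ⊕ F ⊕ T = True ✓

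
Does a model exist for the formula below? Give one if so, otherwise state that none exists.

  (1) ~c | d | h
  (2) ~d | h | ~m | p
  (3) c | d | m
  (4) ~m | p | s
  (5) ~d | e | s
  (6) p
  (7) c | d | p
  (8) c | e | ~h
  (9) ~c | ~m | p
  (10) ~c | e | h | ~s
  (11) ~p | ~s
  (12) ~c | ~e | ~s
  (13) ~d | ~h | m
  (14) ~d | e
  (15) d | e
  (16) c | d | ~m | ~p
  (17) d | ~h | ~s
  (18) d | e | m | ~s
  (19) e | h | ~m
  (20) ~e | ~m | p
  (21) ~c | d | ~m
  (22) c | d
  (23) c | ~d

h = False; p = True; d = True; m = True; c = True; s = False; e = True

Unit clause (p) forces p = True.
In (~p | ~s) only ~s is left, so s = False.
Set h = False.
Try d = False:
  (~c | d | h) forces c = False.
  clause (c | d) is falsified — backtrack.
So d = True.
  then (~d | e | s) forces e = True.
  then (c | ~d) forces c = True.
Set m = True.
All clauses satisfied.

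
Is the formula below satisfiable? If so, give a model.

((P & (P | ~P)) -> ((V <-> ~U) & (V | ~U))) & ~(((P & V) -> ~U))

Unsatisfiable

Case P = True: the formula simplifies to ((V <-> ~U) & (V | ~U)) & ~((V -> ~U)).
  V = True: simplifies to ~U & ~(~U).
    U = True: the conjunct ~U is False.
    U = False: the conjunct ~(~U) becomes ~(~False) = False.
  V = False: the conjunct ~((V -> ~U)) becomes ~((False -> ~U)) = False.
Case P = False: the conjunct ~(((P & V) -> ~U)) becomes ~((False -> ~U)) = False.
Both cases fail — unsatisfiable.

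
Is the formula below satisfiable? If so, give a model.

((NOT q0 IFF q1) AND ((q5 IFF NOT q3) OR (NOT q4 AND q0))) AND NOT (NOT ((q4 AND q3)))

q0=T, q1=F, q3=T, q4=T, q5=F

  (NOT q0 IFF q1) AND ((q5 IFF NOT q3) OR (NOT q4 AND q0)) = True
    NOT q0 IFF q1 = True
      NOT q0 = False
    (q5 IFF NOT q3) OR (NOT q4 AND q0) = True
      q5 IFF NOT q3 = True
        NOT q3 = False
      NOT q4 AND q0 = False
        NOT q4 = False
  NOT (NOT ((q4 AND q3))) = True
    NOT ((q4 AND q3)) = False
      q4 AND q3 = True
Both conjuncts True, so the formula holds.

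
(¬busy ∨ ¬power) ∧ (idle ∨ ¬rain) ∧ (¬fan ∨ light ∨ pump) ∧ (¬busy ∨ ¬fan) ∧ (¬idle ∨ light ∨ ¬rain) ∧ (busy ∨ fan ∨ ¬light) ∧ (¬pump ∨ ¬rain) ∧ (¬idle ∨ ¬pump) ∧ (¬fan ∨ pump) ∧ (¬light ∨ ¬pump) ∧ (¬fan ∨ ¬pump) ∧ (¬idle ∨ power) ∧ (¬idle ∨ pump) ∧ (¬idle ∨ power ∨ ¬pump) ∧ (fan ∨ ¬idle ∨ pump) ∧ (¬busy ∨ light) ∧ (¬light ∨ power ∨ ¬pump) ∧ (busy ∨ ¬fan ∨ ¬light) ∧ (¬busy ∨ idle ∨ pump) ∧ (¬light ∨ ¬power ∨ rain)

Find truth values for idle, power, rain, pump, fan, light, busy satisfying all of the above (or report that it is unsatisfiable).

Try idle = True:
  (¬idle ∨ ¬pump) forces pump = False.
  clause (¬idle ∨ pump) is falsified — backtrack.
So idle = False.
  then (idle ∨ ¬rain) forces rain = False.
Set power = True.
  then (¬busy ∨ ¬power) forces busy = False.
  then (¬light ∨ ¬power ∨ rain) forces light = False.
Set pump = False.
  then (¬fan ∨ light ∨ pump) forces fan = False.
All clauses satisfied.

idle = False; power = True; rain = False; pump = False; fan = False; light = False; busy = False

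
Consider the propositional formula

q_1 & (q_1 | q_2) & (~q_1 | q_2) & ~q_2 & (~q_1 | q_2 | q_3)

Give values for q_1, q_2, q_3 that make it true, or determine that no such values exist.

Case q_1 = True:
  (~q_1 | q_2) forces q_2 = True.
  Clause (~q_2) is falsified — contradiction.
Case q_1 = False:
  Clause (q_1) is falsified — contradiction.
Both cases fail, so the formula is unsatisfiable.

The formula is unsatisfiable.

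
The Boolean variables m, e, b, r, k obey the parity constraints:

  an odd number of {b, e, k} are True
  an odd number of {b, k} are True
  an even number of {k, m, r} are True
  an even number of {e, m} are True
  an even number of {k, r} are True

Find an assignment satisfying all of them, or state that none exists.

m = False, e = False, b = True, r = False, k = False

{b, e, k}: 1 true → odd ✓
{b, k}: 1 true → odd ✓
{k, m, r}: 0 true → even ✓
{e, m}: 0 true → even ✓
{k, r}: 0 true → even ✓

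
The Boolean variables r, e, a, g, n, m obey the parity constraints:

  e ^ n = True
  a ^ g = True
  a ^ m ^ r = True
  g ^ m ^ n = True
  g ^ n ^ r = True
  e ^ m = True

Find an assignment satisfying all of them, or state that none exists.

The formula is unsatisfiable.

Adding constraints 1, 2, 3, 5, 6 mod 2: every variable appears an even number of times on the left, so the left side is 0.
But the right sides sum to 1 (mod 2). 0 ≠ 1 — the system is inconsistent.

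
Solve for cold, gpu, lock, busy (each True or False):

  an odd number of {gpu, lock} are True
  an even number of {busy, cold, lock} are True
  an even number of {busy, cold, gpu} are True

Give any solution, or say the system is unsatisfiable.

The formula is unsatisfiable.

Adding constraints 1, 2, 3 mod 2: every variable appears an even number of times on the left, so the left side is 0.
But the right sides sum to 1 (mod 2). 0 ≠ 1 — the system is inconsistent.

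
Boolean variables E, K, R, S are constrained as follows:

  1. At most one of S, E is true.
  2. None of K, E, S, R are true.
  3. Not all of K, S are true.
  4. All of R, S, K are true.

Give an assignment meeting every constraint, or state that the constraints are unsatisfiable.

Unsatisfiable

Case K = True:
  Constraint (2) is violated (K=T) — contradiction.
Case K = False:
  Constraint (4) is violated (K=F) — contradiction.
Both cases fail — unsatisfiable.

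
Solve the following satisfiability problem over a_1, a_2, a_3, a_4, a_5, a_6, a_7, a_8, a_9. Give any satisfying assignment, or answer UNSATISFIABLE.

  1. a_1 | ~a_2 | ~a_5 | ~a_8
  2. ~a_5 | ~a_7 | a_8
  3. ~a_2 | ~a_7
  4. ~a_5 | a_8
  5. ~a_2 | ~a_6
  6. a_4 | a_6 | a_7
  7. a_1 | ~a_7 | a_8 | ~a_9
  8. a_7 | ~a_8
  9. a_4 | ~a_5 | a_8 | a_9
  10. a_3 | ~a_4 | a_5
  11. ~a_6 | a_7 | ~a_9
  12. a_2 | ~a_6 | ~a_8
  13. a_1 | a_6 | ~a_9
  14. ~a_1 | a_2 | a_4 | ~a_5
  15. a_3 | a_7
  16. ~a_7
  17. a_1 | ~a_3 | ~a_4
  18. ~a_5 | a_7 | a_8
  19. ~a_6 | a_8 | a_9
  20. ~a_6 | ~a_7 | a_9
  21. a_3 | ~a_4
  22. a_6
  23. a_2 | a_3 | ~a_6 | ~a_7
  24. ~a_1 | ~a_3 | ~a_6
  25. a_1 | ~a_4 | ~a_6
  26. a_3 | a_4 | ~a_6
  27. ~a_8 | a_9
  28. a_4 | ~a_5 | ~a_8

Unsatisfiable

Case a_6 = True:
  (~a_2 | ~a_6) forces a_2 = False.
  (a_2 | ~a_6 | ~a_8) forces a_8 = False.
  (~a_5 | a_8) forces a_5 = False.
  (~a_7) forces a_7 = False.
  (~a_6 | a_7 | ~a_9) forces a_9 = False.
  Clause (~a_6 | a_8 | a_9) is falsified — contradiction.
Case a_6 = False:
  Clause (a_6) is falsified — contradiction.
Both cases fail, so the formula is unsatisfiable.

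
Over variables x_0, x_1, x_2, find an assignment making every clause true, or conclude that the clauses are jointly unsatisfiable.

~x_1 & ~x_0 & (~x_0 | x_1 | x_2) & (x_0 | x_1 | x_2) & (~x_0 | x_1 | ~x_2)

Unit clause (~x_1) forces x_1 = False.
Unit clause (~x_0) forces x_0 = False.
In (x_0 | x_1 | x_2) only x_2 is left, so x_2 = True.
All clauses satisfied.

x_0 = False, x_1 = False, x_2 = True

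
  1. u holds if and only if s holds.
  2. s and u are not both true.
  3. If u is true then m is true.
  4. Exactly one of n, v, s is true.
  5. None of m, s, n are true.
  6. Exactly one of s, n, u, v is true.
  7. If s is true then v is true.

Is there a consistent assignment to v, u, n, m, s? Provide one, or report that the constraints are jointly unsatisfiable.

v = True, u = False, n = False, m = False, s = False

  (1) u=F, s=F — same ✓
  (2) s=F, u=F — not both ✓
  (3) u=F ⇒ m: vacuous ✓
  (4) {n, v, s}: 1 true — exactly one ✓
  (5) {m, s, n}: 0 true — none ✓
  (6) {s, n, u, v}: 1 true — exactly one ✓
  (7) s=F ⇒ v: vacuous ✓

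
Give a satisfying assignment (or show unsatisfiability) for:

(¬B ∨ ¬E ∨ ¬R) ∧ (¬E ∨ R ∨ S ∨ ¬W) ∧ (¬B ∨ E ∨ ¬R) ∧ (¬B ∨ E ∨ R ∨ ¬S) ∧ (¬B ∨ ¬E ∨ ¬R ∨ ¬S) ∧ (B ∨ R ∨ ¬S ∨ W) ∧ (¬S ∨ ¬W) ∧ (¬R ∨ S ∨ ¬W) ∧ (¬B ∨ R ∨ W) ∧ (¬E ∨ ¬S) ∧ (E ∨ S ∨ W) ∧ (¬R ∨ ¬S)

R: True; W: False; S: False; B: False; E: True

Set R = True.
  then (¬R ∨ ¬S) forces S = False.
  then (¬R ∨ S ∨ ¬W) forces W = False.
  then (E ∨ S ∨ W) forces E = True.
  then (¬B ∨ ¬E ∨ ¬R) forces B = False.
All clauses satisfied.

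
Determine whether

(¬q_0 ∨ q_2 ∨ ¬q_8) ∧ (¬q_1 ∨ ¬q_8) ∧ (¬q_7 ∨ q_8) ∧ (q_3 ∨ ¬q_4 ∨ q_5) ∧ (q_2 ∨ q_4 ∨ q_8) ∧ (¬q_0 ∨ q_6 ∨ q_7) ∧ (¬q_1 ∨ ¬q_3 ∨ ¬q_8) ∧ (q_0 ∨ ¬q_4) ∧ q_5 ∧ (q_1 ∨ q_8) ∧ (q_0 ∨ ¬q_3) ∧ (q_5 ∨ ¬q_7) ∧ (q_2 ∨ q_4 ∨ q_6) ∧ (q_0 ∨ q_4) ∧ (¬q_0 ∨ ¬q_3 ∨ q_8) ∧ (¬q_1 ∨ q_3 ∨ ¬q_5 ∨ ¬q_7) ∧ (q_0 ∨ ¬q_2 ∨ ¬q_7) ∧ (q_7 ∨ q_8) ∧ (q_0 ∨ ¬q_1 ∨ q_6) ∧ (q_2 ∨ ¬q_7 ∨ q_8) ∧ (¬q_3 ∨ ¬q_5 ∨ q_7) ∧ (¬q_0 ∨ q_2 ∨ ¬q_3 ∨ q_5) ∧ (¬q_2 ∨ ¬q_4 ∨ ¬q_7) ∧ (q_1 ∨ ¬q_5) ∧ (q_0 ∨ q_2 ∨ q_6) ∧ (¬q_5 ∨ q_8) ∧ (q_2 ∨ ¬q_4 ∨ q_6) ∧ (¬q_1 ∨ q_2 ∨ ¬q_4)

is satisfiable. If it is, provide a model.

No satisfying assignment exists.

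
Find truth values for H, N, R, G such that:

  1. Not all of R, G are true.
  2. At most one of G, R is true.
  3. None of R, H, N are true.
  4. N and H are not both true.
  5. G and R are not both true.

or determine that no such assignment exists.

H = False, N = False, R = False, G = True

  (1) {R, G}: 1/2 true — not all ✓
  (2) {G, R}: 1 true — at most one ✓
  (3) {R, H, N}: 0 true — none ✓
  (4) N=F, H=F — not both ✓
  (5) G=T, R=F — not both ✓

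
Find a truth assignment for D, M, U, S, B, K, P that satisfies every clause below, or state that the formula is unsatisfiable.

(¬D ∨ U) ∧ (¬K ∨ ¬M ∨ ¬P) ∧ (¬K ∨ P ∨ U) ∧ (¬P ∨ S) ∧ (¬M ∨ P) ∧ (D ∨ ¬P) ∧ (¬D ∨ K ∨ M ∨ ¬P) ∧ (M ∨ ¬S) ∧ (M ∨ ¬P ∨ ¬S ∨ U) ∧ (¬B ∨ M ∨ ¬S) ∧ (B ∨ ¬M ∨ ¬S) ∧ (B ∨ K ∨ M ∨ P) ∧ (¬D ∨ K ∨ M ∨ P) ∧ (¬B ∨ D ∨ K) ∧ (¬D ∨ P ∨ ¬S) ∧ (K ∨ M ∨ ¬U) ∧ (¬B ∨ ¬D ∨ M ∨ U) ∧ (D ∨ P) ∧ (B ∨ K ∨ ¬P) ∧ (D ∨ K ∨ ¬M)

Try D = False:
  (D ∨ ¬P) forces P = False.
  clause (D ∨ P) is falsified — backtrack.
So D = True.
  then (¬D ∨ U) forces U = True.
Set M = True.
  then (¬M ∨ P) forces P = True.
  then (¬K ∨ ¬M ∨ ¬P) forces K = False.
  then (¬P ∨ S) forces S = True.
  then (B ∨ ¬M ∨ ¬S) forces B = True.
All clauses satisfied.

D=T, M=T, U=T, S=T, B=T, K=F, P=T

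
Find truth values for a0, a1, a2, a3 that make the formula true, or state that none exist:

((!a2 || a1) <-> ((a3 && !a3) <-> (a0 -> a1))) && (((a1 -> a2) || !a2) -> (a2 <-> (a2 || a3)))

a0=F, a1=F, a2=T, a3=T

  (!a2 || a1) <-> ((a3 && !a3) <-> (a0 -> a1)) = True
    !a2 || a1 = False
      !a2 = False
    (a3 && !a3) <-> (a0 -> a1) = False
      a3 && !a3 = False
        !a3 = False
      a0 -> a1 = True
  ((a1 -> a2) || !a2) -> (a2 <-> (a2 || a3)) = True
    (a1 -> a2) || !a2 = True
      a1 -> a2 = True
      !a2 = False
    a2 <-> (a2 || a3) = True
      a2 || a3 = True
Both conjuncts True, so the formula holds.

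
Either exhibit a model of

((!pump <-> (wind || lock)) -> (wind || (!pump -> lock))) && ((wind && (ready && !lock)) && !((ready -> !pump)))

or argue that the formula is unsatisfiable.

wind = True, ready = True, lock = False, pump = True

  (!pump <-> (wind || lock)) -> (wind || (!pump -> lock)) = True
    !pump <-> (wind || lock) = False
      !pump = False
      wind || lock = True
    wind || (!pump -> lock) = True
      !pump -> lock = True
        !pump = False
  (wind && (ready && !lock)) && !((ready -> !pump)) = True
    wind && (ready && !lock) = True
      ready && !lock = True
        !lock = True
    !((ready -> !pump)) = True
      ready -> !pump = False
        !pump = False
Both conjuncts True, so the formula holds.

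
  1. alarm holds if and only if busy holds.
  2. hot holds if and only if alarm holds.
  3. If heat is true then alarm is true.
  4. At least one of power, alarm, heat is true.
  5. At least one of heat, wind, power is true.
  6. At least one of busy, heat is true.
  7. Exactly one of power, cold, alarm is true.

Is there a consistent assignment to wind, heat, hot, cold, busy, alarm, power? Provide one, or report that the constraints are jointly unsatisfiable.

wind=T, heat=F, hot=T, cold=F, busy=T, alarm=T, power=F

  (1) alarm=T, busy=T — same ✓
  (2) hot=T, alarm=T — same ✓
  (3) heat=F ⇒ alarm: vacuous ✓
  (4) {power, alarm, heat}: 1 true — at least one ✓
  (5) {heat, wind, power}: 1 true — at least one ✓
  (6) {busy, heat}: 1 true — at least one ✓
  (7) {power, cold, alarm}: 1 true — exactly one ✓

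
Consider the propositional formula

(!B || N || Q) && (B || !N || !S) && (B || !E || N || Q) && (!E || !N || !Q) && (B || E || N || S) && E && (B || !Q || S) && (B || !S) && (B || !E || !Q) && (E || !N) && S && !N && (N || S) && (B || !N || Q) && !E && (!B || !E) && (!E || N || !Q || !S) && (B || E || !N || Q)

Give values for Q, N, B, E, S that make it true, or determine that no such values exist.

No satisfying assignment exists.

Case E = True:
  Clause (!E) is falsified — contradiction.
Case E = False:
  Clause (E) is falsified — contradiction.
Both cases fail, so the formula is unsatisfiable.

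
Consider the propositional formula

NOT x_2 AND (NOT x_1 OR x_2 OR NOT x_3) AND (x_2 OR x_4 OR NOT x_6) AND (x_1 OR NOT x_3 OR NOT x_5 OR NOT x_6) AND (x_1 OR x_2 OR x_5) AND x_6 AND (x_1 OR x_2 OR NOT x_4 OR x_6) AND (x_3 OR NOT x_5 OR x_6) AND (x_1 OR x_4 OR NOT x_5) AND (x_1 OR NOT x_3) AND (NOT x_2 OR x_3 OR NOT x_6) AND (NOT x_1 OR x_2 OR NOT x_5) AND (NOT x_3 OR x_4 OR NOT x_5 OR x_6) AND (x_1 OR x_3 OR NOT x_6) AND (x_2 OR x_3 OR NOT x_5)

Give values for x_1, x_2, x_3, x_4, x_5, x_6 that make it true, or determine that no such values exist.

x_1 = True; x_2 = False; x_3 = False; x_4 = True; x_5 = False; x_6 = True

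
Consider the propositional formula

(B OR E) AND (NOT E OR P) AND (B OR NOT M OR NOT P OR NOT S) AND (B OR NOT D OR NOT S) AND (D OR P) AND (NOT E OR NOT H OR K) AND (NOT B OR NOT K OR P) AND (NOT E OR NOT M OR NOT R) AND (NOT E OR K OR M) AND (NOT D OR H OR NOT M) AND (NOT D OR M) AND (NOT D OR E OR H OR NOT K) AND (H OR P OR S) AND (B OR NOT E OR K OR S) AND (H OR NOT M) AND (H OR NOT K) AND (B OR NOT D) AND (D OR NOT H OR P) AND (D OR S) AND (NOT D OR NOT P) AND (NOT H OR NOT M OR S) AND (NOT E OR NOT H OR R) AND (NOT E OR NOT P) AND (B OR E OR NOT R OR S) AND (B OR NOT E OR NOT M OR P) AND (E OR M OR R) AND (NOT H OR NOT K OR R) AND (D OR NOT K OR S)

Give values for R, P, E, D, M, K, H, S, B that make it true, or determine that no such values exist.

R=F; P=F; E=F; D=T; M=T; K=F; H=T; S=T; B=T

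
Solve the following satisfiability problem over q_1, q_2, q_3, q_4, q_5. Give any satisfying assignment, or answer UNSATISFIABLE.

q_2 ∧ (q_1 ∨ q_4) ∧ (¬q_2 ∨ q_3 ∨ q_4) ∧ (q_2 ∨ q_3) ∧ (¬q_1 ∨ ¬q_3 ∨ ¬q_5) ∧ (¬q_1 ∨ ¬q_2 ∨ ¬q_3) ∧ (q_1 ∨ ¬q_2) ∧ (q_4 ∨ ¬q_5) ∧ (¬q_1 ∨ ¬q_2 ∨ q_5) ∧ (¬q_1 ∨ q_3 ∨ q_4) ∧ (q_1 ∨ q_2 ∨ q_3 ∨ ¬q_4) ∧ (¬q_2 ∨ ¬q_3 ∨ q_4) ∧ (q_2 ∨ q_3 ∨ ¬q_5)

Unit clause (q_2) forces q_2 = True.
In (q_1 ∨ ¬q_2) only q_1 is left, so q_1 = True.
In (¬q_1 ∨ ¬q_2 ∨ q_5) only q_5 is left, so q_5 = True.
In (¬q_1 ∨ ¬q_3 ∨ ¬q_5) only ¬q_3 is left, so q_3 = False.
In (q_4 ∨ ¬q_5) only q_4 is left, so q_4 = True.
All clauses satisfied.

q_1 = True; q_2 = True; q_3 = False; q_4 = True; q_5 = True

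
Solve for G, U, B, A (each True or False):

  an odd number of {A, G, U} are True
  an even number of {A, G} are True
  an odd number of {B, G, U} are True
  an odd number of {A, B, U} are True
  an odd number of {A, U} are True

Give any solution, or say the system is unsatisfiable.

G = False, U = True, B = False, A = False

{A, G, U}: 1 true → odd ✓
{A, G}: 0 true → even ✓
{B, G, U}: 1 true → odd ✓
{A, B, U}: 1 true → odd ✓
{A, U}: 1 true → odd ✓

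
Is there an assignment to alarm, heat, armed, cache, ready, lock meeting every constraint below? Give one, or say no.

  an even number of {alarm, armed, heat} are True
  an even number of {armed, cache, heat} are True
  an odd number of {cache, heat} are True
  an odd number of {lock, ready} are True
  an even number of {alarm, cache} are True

alarm = True, heat = False, armed = True, cache = True, ready = False, lock = True

{alarm, armed, heat}: 2 true → even ✓
{armed, cache, heat}: 2 true → even ✓
{cache, heat}: 1 true → odd ✓
{lock, ready}: 1 true → odd ✓
{alarm, cache}: 2 true → even ✓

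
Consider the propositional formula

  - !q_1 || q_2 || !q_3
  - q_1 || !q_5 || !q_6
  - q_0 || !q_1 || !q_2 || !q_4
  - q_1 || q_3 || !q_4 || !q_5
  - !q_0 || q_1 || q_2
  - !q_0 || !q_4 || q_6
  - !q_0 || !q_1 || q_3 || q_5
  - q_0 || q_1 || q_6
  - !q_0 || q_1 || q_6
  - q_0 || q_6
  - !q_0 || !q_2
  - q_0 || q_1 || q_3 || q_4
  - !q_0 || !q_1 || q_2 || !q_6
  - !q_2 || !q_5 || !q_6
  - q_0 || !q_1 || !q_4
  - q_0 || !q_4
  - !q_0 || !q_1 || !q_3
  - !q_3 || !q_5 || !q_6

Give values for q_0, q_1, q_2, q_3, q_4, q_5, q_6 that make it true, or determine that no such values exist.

Set q_0 = False.
  then (q_0 || q_6) forces q_6 = True.
  then (q_0 || !q_4) forces q_4 = False.
Set q_1 = True.
Set q_2 = True.
  then (!q_2 || !q_5 || !q_6) forces q_5 = False.
Set q_3 = True.
All clauses satisfied.

q_0: False, q_1: True, q_2: True, q_3: True, q_4: False, q_5: False, q_6: True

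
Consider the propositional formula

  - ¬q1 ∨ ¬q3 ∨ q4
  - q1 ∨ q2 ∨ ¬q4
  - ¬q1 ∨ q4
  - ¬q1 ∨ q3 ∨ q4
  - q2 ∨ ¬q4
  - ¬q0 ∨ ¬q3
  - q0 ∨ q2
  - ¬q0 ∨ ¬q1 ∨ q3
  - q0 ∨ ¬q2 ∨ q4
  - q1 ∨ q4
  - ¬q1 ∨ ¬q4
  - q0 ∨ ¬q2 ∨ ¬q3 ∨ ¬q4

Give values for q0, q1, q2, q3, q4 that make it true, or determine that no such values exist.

q0=T; q1=F; q2=T; q3=F; q4=T

Set q0 = True.
  then (¬q0 ∨ ¬q3) forces q3 = False.
  then (¬q0 ∨ ¬q1 ∨ q3) forces q1 = False.
  then (q1 ∨ q4) forces q4 = True.
  then (q1 ∨ q2 ∨ ¬q4) forces q2 = True.
All clauses satisfied.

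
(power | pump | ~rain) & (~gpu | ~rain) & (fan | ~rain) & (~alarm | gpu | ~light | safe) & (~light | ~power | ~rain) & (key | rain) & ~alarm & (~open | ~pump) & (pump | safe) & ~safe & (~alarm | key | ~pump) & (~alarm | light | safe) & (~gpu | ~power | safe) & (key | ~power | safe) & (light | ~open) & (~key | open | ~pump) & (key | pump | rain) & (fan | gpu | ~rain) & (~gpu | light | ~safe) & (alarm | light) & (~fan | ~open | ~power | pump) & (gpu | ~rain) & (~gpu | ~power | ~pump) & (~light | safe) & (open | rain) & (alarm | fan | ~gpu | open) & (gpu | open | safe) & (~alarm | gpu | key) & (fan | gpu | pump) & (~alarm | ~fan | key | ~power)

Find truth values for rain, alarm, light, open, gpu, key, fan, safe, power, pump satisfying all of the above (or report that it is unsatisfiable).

Unsatisfiable — no assignment works.

Case light = True:
  (~alarm) forces alarm = False.
  (~safe) forces safe = False.
  Clause (~light | safe) is falsified — contradiction.
Case light = False:
  (~alarm) forces alarm = False.
  Clause (alarm | light) is falsified — contradiction.
Both cases fail, so the formula is unsatisfiable.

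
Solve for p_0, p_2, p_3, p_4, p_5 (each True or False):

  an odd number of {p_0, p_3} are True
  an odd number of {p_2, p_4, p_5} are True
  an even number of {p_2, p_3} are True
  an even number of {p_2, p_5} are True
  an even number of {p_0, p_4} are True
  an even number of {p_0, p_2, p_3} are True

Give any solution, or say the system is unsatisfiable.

Unsatisfiable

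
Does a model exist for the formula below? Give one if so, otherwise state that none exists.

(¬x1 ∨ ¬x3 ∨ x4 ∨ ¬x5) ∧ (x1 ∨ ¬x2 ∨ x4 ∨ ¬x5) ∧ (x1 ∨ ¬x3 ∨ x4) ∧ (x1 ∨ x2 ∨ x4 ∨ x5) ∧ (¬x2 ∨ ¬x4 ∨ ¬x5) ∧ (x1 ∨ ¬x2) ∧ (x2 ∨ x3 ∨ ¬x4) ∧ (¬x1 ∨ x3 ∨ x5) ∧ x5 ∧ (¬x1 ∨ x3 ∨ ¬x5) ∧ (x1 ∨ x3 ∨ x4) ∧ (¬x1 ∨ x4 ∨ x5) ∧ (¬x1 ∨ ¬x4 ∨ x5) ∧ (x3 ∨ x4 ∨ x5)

x1 = False, x2 = False, x3 = True, x4 = True, x5 = True

Unit clause (x5) forces x5 = True.
Set x1 = False.
  then (x1 ∨ ¬x2) forces x2 = False.
Try x3 = False:
  (x2 ∨ x3 ∨ ¬x4) forces x4 = False.
  clause (x1 ∨ x3 ∨ x4) is falsified — backtrack.
So x3 = True.
  then (x1 ∨ ¬x3 ∨ x4) forces x4 = True.
All clauses satisfied.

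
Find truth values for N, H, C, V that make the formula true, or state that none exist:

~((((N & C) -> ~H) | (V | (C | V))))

Case C = True: the formula becomes ~(((N -> ~H) | True)) = False.
Case C = False: the formula becomes ~((True | (V | V))) = False.
Both cases fail — unsatisfiable.

Unsatisfiable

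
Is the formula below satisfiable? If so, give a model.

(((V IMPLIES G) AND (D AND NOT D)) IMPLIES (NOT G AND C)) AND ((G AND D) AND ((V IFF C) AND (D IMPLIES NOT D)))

Case D = True: the conjunct D IMPLIES NOT D becomes True IMPLIES NOT True = False.
Case D = False: the conjunct D is False.
Both cases fail — unsatisfiable.

No satisfying assignment exists.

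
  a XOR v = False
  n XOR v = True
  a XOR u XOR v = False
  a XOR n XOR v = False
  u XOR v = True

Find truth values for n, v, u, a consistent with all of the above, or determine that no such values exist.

n=F, v=T, u=F, a=T

a XOR v = T XOR T = False ✓
n XOR v = F XOR T = True ✓
a XOR u XOR v = T XOR F XOR T = False ✓
a XOR n XOR v = T XOR F XOR T = False ✓
u XOR v = F XOR T = True ✓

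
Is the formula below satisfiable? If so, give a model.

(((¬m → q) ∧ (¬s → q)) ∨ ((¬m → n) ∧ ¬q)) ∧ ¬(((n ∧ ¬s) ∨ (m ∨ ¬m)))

The conjunct ¬(((n ∧ ¬s) ∨ (m ∨ ¬m))) is unsatisfiable on its own:
  s=F, m=F, n=F: evaluates to False.
  s=F, m=F, n=T: evaluates to False.
  s=F, m=T, n=F: evaluates to False.
  s=F, m=T, n=T: evaluates to False.
  s=T, m=F, n=F: evaluates to False.
  s=T, m=F, n=T: evaluates to False.
  s=T, m=T, n=F: evaluates to False.
  s=T, m=T, n=T: evaluates to False.
So the whole conjunction is unsatisfiable.

No satisfying assignment exists.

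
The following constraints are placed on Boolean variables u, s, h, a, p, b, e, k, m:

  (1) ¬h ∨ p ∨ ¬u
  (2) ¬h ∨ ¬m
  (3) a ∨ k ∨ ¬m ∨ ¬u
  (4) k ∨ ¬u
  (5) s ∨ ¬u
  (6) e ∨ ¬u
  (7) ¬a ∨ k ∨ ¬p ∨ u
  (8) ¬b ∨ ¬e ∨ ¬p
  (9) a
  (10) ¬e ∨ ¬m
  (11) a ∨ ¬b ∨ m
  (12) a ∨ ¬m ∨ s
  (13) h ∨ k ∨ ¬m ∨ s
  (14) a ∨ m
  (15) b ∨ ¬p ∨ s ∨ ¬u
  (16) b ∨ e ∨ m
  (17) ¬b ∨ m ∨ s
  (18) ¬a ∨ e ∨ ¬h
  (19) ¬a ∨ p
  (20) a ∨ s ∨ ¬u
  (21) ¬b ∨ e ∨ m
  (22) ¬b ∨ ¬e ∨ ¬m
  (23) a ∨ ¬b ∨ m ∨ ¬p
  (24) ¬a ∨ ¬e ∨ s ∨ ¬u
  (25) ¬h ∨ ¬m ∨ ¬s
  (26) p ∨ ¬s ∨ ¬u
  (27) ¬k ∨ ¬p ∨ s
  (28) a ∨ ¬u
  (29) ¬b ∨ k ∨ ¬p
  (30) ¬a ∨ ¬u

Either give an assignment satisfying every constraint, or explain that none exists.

Unit clause (a) forces a = True.
In (¬a ∨ p) only p is left, so p = True.
In (¬a ∨ ¬u) only ¬u is left, so u = False.
In (¬a ∨ k ∨ ¬p ∨ u) only k is left, so k = True.
In (¬k ∨ ¬p ∨ s) only s is left, so s = True.
Set h = False.
Set b = False.
Set e = True.
  then (¬e ∨ ¬m) forces m = False.
All clauses satisfied.

u = False, s = True, h = False, a = True, p = True, b = False, e = True, k = True, m = False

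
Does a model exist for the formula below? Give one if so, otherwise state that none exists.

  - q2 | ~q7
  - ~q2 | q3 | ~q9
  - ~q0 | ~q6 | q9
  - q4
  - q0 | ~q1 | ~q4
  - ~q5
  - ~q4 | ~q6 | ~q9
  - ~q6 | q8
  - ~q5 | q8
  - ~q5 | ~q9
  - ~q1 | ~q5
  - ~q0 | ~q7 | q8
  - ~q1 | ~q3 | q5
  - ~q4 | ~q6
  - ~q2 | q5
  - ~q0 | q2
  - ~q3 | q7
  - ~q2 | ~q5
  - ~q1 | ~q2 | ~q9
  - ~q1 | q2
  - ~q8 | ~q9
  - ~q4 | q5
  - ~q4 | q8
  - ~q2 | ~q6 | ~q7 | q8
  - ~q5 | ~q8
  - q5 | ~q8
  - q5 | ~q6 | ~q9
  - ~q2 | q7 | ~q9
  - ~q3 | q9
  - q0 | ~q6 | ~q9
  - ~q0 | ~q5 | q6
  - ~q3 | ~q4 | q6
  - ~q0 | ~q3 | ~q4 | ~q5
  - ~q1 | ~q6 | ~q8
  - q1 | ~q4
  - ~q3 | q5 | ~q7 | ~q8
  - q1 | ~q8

Case q4 = True:
  (~q5) forces q5 = False.
  Clause (~q4 | q5) is falsified — contradiction.
Case q4 = False:
  Clause (q4) is falsified — contradiction.
Both cases fail, so the formula is unsatisfiable.

UNSATISFIABLE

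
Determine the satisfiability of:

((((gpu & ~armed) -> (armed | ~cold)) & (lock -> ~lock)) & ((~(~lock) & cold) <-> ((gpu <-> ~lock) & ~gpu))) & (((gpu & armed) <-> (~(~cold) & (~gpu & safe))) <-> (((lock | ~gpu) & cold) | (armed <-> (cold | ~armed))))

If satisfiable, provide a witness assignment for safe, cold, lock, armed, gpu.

safe: False; cold: False; lock: False; armed: True; gpu: True

  (((gpu & ~armed) -> (armed | ~cold)) & (lock -> ~lock)) & ((~(~lock) & cold) <-> ((gpu <-> ~lock) & ~gpu)) = True
    ((gpu & ~armed) -> (armed | ~cold)) & (lock -> ~lock) = True
      (gpu & ~armed) -> (armed | ~cold) = True
        gpu & ~armed = False
          ~armed = False
        armed | ~cold = True
          ~cold = True
      lock -> ~lock = True
        ~lock = True
    (~(~lock) & cold) <-> ((gpu <-> ~lock) & ~gpu) = True
      ~(~lock) & cold = False
        ~(~lock) = False
          ~lock = True
      (gpu <-> ~lock) & ~gpu = False
        gpu <-> ~lock = True
          ~lock = True
        ~gpu = False
  ((gpu & armed) <-> (~(~cold) & (~gpu & safe))) <-> (((lock | ~gpu) & cold) | (armed <-> (cold | ~armed))) = True
    (gpu & armed) <-> (~(~cold) & (~gpu & safe)) = False
      gpu & armed = True
      ~(~cold) & (~gpu & safe) = False
        ~(~cold) = False
          ~cold = True
        ~gpu & safe = False
          ~gpu = False
    ((lock | ~gpu) & cold) | (armed <-> (cold | ~armed)) = False
      (lock | ~gpu) & cold = False
        lock | ~gpu = False
          ~gpu = False
      armed <-> (cold | ~armed) = False
        cold | ~armed = False
          ~armed = False
Both conjuncts True, so the formula holds.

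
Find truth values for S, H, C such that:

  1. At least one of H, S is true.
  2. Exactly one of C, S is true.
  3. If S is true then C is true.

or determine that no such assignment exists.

S=F, H=T, C=T

  (1) {H, S}: 1 true — at least one ✓
  (2) {C, S}: 1 true — exactly one ✓
  (3) S=F ⇒ C: vacuous ✓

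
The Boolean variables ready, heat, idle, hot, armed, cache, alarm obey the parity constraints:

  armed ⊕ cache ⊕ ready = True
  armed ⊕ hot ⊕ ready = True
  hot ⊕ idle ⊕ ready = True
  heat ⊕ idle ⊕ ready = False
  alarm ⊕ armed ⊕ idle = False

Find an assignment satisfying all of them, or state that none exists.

ready: True, heat: True, idle: False, hot: False, armed: False, cache: False, alarm: False

armed ⊕ cache ⊕ ready = F ⊕ F ⊕ T = True ✓
armed ⊕ hot ⊕ ready = F ⊕ F ⊕ T = True ✓
hot ⊕ idle ⊕ ready = F ⊕ F ⊕ T = True ✓
heat ⊕ idle ⊕ ready = T ⊕ F ⊕ T = False ✓
alarm ⊕ armed ⊕ idle = F ⊕ F ⊕ F = False ✓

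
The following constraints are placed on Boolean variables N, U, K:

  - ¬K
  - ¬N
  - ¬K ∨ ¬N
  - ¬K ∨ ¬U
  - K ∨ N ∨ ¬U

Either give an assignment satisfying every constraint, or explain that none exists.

Unit clause (¬K) forces K = False.
Unit clause (¬N) forces N = False.
In (K ∨ N ∨ ¬U) only ¬U is left, so U = False.
Check each clause:
  (¬K): ¬K holds.
  (¬N): ¬N holds.
  (¬K ∨ ¬N): ¬K holds.
  (¬K ∨ ¬U): ¬K holds.
  (K ∨ N ∨ ¬U): ¬U holds.
All clauses satisfied.

N=F, U=F, K=F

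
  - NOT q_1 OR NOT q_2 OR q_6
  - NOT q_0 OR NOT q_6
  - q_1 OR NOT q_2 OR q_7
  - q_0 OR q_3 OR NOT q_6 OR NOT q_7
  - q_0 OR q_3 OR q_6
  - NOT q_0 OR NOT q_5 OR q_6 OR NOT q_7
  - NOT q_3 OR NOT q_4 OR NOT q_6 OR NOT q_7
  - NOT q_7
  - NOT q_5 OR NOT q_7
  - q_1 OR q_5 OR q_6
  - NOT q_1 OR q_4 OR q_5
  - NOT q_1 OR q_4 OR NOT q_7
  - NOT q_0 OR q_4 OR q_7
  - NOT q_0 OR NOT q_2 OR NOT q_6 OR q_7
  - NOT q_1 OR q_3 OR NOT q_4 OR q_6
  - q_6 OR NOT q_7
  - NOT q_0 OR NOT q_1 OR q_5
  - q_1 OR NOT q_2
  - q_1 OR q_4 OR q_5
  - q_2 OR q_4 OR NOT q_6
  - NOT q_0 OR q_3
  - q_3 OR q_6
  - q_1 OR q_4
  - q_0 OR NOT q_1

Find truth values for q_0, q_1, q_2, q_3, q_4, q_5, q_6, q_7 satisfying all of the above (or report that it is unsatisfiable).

Unit clause (NOT q_7) forces q_7 = False.
Set q_0 = False.
  then (q_0 OR NOT q_1) forces q_1 = False.
  then (q_1 OR NOT q_2 OR q_7) forces q_2 = False.
  then (q_1 OR q_4) forces q_4 = True.
Set q_3 = True.
Set q_5 = True.
Set q_6 = True.
All clauses satisfied.

q_0: False, q_1: False, q_2: False, q_3: True, q_4: True, q_5: True, q_6: True, q_7: False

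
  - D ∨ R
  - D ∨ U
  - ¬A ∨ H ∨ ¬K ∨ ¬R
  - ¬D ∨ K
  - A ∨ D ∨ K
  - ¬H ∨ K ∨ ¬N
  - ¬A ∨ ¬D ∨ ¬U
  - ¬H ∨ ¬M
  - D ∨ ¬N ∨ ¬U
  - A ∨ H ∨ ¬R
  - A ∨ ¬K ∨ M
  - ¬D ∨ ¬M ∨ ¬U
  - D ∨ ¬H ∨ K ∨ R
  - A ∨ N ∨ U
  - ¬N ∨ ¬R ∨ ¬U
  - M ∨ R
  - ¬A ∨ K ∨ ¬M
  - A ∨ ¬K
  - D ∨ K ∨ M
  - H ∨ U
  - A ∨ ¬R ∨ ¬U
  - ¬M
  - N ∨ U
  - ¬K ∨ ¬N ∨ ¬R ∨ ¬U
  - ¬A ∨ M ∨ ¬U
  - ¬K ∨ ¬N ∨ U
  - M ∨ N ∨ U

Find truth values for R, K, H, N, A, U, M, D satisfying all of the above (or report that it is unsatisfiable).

Case N = True:
  (¬M) forces M = False.
  (M ∨ R) forces R = True.
  (¬N ∨ ¬R ∨ ¬U) forces U = False.
  (D ∨ U) forces D = True.
  (¬D ∨ K) forces K = True.
  Clause (¬K ∨ ¬N ∨ U) is falsified — contradiction.
Case N = False:
  (¬M) forces M = False.
  (M ∨ R) forces R = True.
  (N ∨ U) forces U = True.
  (A ∨ ¬R ∨ ¬U) forces A = True.
  Clause (¬A ∨ M ∨ ¬U) is falsified — contradiction.
Both cases fail, so the formula is unsatisfiable.

Unsatisfiable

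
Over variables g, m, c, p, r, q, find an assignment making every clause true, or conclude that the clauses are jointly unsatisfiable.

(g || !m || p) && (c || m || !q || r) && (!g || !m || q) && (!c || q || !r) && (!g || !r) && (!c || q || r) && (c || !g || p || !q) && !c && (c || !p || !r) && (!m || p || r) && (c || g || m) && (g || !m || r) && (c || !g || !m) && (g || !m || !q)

Unit clause (!c) forces c = False.
Try g = False:
  (c || g || m) forces m = True.
  (g || !m || p) forces p = True.
  (c || !p || !r) forces r = False.
  clause (g || !m || r) is falsified — backtrack.
So g = True.
  then (!g || !r) forces r = False.
  then (c || !g || !m) forces m = False.
  then (c || m || !q || r) forces q = False.
Set p = False.
All clauses satisfied.

g=T, m=F, c=F, p=F, r=F, q=F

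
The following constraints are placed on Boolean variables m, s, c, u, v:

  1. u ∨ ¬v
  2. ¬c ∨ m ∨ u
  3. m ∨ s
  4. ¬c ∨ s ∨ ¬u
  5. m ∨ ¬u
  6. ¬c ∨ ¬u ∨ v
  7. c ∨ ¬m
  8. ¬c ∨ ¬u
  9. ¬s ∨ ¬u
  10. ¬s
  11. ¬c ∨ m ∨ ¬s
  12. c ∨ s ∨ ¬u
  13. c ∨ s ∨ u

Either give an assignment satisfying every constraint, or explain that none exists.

Unit clause (¬s) forces s = False.
In (m ∨ s) only m is left, so m = True.
In (c ∨ ¬m) only c is left, so c = True.
In (¬c ∨ ¬u) only ¬u is left, so u = False.
In (u ∨ ¬v) only ¬v is left, so v = False.
All clauses satisfied.

m = True, s = False, c = True, u = False, v = False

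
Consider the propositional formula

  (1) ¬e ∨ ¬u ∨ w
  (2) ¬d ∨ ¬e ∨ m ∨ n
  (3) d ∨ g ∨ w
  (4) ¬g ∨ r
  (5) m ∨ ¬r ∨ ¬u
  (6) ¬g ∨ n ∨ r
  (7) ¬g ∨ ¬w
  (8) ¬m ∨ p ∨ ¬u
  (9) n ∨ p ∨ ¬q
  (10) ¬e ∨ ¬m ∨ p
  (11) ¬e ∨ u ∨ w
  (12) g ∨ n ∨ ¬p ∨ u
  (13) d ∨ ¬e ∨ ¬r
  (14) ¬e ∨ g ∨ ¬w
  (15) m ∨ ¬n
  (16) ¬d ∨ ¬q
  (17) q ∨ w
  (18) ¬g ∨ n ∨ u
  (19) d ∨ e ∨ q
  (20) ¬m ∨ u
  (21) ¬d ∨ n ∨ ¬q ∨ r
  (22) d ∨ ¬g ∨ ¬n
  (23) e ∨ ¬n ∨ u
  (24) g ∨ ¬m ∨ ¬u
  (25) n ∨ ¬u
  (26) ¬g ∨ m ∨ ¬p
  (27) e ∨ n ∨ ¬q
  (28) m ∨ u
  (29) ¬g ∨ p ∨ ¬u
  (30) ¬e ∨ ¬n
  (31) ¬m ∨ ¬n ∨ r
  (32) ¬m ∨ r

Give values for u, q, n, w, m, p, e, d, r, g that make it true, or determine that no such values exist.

UNSATISFIABLE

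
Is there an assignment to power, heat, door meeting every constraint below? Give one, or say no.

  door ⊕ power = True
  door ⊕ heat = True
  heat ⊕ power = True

The formula is unsatisfiable.

Adding constraints 1, 2, 3 mod 2: every variable appears an even number of times on the left, so the left side is 0.
But the right sides sum to 1 (mod 2). 0 ≠ 1 — the system is inconsistent.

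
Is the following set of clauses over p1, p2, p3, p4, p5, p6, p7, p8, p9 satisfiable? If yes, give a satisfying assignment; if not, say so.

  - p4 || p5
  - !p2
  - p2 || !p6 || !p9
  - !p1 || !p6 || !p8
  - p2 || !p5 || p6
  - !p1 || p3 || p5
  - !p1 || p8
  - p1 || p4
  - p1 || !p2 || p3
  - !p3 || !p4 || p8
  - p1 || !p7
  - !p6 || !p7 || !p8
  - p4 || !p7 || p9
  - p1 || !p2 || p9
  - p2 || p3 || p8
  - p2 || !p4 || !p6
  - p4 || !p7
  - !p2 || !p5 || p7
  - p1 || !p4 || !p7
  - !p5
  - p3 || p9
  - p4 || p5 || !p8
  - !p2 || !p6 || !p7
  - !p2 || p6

Unit clause (!p2) forces p2 = False.
Unit clause (!p5) forces p5 = False.
In (p4 || p5) only p4 is left, so p4 = True.
In (p2 || !p4 || !p6) only !p6 is left, so p6 = False.
Set p1 = False.
  then (p1 || !p7) forces p7 = False.
Set p3 = True.
  then (!p3 || !p4 || p8) forces p8 = True.
Set p9 = True.
All clauses satisfied.

p1: False, p2: False, p3: True, p4: True, p5: False, p6: False, p7: False, p8: True, p9: True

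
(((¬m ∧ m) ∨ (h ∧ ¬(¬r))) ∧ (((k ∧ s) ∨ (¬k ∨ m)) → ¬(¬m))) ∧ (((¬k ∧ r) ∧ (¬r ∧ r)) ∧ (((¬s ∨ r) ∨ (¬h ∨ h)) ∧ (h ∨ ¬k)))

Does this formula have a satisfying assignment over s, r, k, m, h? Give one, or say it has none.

Unsatisfiable — no assignment works.

Case r = True: the conjunct ¬r is False.
Case r = False: the conjunct r is False.
Both cases fail — unsatisfiable.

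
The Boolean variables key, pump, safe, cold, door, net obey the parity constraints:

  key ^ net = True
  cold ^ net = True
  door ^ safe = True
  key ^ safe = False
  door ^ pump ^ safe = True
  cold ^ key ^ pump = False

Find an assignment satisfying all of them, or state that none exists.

key = False, pump = False, safe = False, cold = False, door = True, net = True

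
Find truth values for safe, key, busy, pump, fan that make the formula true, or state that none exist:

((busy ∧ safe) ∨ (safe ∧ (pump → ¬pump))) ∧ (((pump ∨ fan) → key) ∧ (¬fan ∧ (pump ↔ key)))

safe = True, key = True, busy = True, pump = True, fan = False

  (busy ∧ safe) ∨ (safe ∧ (pump → ¬pump)) = True
    busy ∧ safe = True
    safe ∧ (pump → ¬pump) = False
      pump → ¬pump = False
        ¬pump = False
  ((pump ∨ fan) → key) ∧ (¬fan ∧ (pump ↔ key)) = True
    (pump ∨ fan) → key = True
      pump ∨ fan = True
    ¬fan ∧ (pump ↔ key) = True
      ¬fan = True
      pump ↔ key = True
Both conjuncts True, so the formula holds.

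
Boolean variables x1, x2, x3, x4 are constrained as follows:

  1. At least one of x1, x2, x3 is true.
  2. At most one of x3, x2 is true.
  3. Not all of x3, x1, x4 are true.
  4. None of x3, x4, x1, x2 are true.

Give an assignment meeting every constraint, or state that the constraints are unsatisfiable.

The formula is unsatisfiable.

Case x1 = True:
  Constraint (4) is violated (x1=T) — contradiction.
Case x1 = False:
  (4) forces x3 = False.
  (1) with x1=F, x3=F forces x2 = True.
  Constraint (4) is violated (x2=T) — contradiction.
Both cases fail — unsatisfiable.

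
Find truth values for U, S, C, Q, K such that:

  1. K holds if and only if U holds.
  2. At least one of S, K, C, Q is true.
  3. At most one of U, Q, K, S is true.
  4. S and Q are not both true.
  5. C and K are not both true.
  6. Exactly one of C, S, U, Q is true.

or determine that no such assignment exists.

U = False; S = True; C = False; Q = False; K = False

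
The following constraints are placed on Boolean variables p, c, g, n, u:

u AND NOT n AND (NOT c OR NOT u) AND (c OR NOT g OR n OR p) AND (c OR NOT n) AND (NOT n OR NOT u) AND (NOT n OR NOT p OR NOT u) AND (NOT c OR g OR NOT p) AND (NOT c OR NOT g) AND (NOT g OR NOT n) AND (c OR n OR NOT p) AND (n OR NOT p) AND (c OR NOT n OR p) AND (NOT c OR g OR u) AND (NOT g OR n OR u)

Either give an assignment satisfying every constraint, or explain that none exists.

p: False; c: False; g: False; n: False; u: True

Unit clause (u) forces u = True.
Unit clause (NOT n) forces n = False.
In (NOT c OR NOT u) only NOT c is left, so c = False.
In (c OR n OR NOT p) only NOT p is left, so p = False.
In (c OR NOT g OR n OR p) only NOT g is left, so g = False.
All clauses satisfied.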